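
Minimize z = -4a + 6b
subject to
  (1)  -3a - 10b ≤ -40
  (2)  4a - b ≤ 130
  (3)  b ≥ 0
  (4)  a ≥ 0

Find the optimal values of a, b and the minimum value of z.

Corner points and z = -4a + 6b:
  (40/3, 0) → z = -160/3
  (0, 4) → z = 24
  (65/2, 0) → z = -130
The feasible region is unbounded (it extends along (0, 1), (1, 4)), but z strictly increases along every unbounded feasible direction, so there is no improving ray and the minimum is attained at a vertex.

The binding constraints are 4a - b = 130 and b = 0.
Solving simultaneously gives a = 65/2, b = 0.

a = 65/2, b = 0, minimum z = -130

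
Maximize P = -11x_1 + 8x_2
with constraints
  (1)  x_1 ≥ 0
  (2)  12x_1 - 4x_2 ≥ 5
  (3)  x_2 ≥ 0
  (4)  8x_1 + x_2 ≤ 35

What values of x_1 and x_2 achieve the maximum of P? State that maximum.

Corner points and P = -11x_1 + 8x_2:
  (5/12, 0) → P = -55/12
  (145/44, 95/11) → P = 1445/44
  (35/8, 0) → P = -385/8

x_1 = 145/44, x_2 = 95/11, maximum P = 1445/44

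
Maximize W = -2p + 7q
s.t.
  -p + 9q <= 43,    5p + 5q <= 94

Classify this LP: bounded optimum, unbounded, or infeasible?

unbounded

From the feasible point (631/50, 309/50), moving in the direction (-9, -1) keeps every constraint satisfied while W increases without bound.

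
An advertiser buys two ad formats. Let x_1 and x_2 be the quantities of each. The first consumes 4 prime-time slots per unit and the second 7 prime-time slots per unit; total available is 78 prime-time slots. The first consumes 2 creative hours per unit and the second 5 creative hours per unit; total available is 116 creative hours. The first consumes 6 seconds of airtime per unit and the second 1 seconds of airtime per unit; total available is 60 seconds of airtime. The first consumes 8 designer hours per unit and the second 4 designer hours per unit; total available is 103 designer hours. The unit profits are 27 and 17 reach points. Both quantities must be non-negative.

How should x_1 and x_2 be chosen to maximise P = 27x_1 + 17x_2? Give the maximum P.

Vertices and P = 27x_1 + 17x_2:
  (0, 0) → P = 0
  (0, 78/7) → P = 1326/7
  (10, 0) → P = 270
  (9, 6) → P = 345

The optimum lies where 4x_1 + 7x_2 = 78 and 6x_1 + x_2 = 60.
Solving simultaneously gives x_1 = 9, x_2 = 6.

x_1 = 9, x_2 = 6, maximum P = 345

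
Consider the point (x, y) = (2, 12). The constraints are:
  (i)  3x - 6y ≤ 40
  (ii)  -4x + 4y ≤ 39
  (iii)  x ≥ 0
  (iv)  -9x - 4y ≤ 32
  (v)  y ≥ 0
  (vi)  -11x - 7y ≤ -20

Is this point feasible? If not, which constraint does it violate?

not feasible — violates (ii)

Constraint (ii): -4x + 4y = 40, which is not ≤ 39. All other constraints are satisfied.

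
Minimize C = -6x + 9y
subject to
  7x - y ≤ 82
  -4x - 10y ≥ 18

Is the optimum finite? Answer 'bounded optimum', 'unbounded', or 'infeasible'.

From the feasible point (401/37, -227/37), moving in the direction (-1, -7) keeps every constraint satisfied while C decreases without bound.

unbounded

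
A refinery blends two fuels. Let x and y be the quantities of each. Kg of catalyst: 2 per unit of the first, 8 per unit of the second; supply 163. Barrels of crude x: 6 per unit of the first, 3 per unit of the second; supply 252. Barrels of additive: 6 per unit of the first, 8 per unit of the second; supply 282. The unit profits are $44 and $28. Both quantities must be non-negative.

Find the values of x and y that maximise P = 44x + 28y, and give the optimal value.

x = 39, y = 6, maximum P = 1884

Vertices and P = 44x + 28y:
  (0, 0) → P = 0
  (0, 163/8) → P = 1141/2
  (42, 0) → P = 1848
  (119/4, 207/16) → P = 6685/4
  (39, 6) → P = 1884

The optimum lies where 6x + 3y = 252 and 6x + 8y = 282.
Solving simultaneously gives x = 39, y = 6.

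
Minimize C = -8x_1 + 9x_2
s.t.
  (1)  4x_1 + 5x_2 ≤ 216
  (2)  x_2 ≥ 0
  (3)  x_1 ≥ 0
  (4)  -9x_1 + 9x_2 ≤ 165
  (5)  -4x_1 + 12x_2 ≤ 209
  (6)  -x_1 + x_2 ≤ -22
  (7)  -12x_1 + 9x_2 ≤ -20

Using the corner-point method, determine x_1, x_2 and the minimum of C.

x_1 = 54, x_2 = 0, minimum C = -432

Extreme points and C = -8x_1 + 9x_2:
  (54, 0) → C = -432
  (326/9, 128/9) → C = -1456/9
  (22, 0) → C = -176

At the optimal vertex, 4x_1 + 5x_2 = 216 and x_2 = 0.
Solving simultaneously gives x_1 = 54, x_2 = 0.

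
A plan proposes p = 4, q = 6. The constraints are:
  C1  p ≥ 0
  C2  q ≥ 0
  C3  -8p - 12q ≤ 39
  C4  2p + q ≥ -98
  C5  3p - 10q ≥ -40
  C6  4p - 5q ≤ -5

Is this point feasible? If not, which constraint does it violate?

Constraint C5: 3p - 10q = -48, which is not ≥ -40. All other constraints are satisfied.

not feasible — violates C5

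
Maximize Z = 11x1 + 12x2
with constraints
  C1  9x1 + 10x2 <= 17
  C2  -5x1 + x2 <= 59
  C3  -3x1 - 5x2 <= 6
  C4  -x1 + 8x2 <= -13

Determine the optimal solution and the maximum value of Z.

x1 = 29/3, x2 = -7, maximum Z = 67/3

Feasible corners and Z = 11x1 + 12x2:
  (29/3, -7) → Z = 67/3
  (133/41, -50/41) → Z = 863/41
  (17/29, -45/29) → Z = -353/29

The binding constraints are 9x1 + 10x2 = 17 and -3x1 - 5x2 = 6.
Solving simultaneously gives x1 = 29/3, x2 = -7.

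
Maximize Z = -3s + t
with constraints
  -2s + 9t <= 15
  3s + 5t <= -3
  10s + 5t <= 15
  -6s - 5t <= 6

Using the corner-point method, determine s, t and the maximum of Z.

s = -1, t = 0, maximum Z = 3

Corner points and Z = -3s + t:
  (18/7, -15/7) → Z = -69/7
  (-1, 0) → Z = 3
  (21/4, -15/2) → Z = -93/4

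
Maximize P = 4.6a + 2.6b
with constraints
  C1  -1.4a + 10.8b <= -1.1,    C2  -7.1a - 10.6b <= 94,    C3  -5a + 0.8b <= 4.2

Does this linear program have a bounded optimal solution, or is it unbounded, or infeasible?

From the feasible point (-578/661, -569/2644), moving in the direction (10.8, 1.4) keeps every constraint satisfied while P increases without bound.

unbounded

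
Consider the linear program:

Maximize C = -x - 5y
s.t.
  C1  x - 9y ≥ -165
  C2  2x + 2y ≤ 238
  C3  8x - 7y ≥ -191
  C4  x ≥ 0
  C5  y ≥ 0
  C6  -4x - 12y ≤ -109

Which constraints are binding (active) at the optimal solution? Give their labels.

Vertices and C = -x - 5y:
  (453/5, 142/5) → C = -1163/5
  (0, 55/3) → C = -275/3
  (119, 0) → C = -119
  (0, 109/12) → C = -545/12
  (109/4, 0) → C = -109/4

The maximum is at (109/4, 0). Substituting into each constraint, equality holds for C5 and C6; the remaining constraints have slack.

C5 and C6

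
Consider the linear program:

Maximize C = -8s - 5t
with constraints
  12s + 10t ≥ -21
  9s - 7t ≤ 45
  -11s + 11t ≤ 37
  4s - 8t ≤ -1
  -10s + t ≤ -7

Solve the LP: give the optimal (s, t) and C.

s = 3/4, t = 1/2, maximum C = -17/2

Extreme points and C = -8s - 5t:
  (377/11, 414/11) → C = -5086/11
  (367/44, 189/44) → C = -3881/44
  (38/33, 149/33) → C = -1049/33
  (3/4, 1/2) → C = -17/2

The binding constraints are 4s - 8t = -1 and -10s + t = -7.
Solving simultaneously gives s = 3/4, t = 1/2.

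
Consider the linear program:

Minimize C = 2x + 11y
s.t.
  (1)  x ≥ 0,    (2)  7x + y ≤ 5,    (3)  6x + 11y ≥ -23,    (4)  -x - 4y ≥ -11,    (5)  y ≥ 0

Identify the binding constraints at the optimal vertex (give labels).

(1) and (5)

Vertices and C = 2x + 11y:
  (0, 11/4) → C = 121/4
  (0, 0) → C = 0
  (1/3, 8/3) → C = 30
  (5/7, 0) → C = 10/7

The minimum is at (0, 0). Substituting into each constraint, equality holds for (1) and (5); the remaining constraints have slack.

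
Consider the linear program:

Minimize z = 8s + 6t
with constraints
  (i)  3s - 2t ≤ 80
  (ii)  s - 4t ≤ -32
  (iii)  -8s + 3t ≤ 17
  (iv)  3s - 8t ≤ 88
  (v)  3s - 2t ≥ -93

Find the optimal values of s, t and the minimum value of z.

s = 28/29, t = 239/29, minimum z = 1658/29

The feasible region is unbounded (it extends along (2, 3)), but z strictly increases along every unbounded feasible direction, so there is no improving ray and the minimum is attained at a vertex.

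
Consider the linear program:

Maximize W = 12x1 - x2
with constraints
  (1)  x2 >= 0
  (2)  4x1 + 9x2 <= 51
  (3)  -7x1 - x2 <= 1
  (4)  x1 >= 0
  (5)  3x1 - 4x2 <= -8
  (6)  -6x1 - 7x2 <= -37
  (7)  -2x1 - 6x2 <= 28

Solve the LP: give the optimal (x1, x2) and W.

Corner points and W = 12x1 - x2:
  (0, 17/3) → W = -17/3
  (132/43, 185/43) → W = 1399/43
  (0, 37/7) → W = -37/7
  (92/45, 53/15) → W = 21

The binding constraints are 4x1 + 9x2 = 51 and 3x1 - 4x2 = -8.
Solving simultaneously gives x1 = 132/43, x2 = 185/43.

x1 = 132/43, x2 = 185/43, maximum W = 1399/43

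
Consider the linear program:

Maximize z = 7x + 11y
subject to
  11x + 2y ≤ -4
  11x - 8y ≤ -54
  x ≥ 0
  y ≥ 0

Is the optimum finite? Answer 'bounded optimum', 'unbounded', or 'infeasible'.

The boundaries 11x + 2y = -4 and 11x - 8y = -54 meet at (-14/11, 5), but that point violates x ≥ 0. Every candidate vertex is excluded by some other constraint, so the feasible region is empty.

infeasible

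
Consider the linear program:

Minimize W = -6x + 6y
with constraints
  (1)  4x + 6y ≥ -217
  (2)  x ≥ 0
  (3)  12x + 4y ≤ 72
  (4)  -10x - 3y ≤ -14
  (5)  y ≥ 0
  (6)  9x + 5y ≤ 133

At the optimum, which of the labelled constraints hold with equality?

Corner points and W = -6x + 6y:
  (0, 18) → W = 108
  (0, 14/3) → W = 28
  (6, 0) → W = -36
  (7/5, 0) → W = -42/5

The minimum is at (6, 0). Substituting into each constraint, equality holds for (3) and (5); the remaining constraints have slack.

(3) and (5)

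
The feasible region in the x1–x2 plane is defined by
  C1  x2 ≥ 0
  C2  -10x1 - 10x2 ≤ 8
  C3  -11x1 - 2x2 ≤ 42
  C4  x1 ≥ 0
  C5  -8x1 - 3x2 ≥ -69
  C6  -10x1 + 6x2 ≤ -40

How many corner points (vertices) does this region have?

3

Pairwise boundary intersections that survive every other constraint:
  (69/8, 0)
  (4, 0)
  (89/13, 185/39)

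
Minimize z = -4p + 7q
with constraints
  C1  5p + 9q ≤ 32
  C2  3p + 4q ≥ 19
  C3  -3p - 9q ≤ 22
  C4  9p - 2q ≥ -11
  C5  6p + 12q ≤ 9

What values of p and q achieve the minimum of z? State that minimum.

p = 115/6, q = -53/6, minimum z = -277/2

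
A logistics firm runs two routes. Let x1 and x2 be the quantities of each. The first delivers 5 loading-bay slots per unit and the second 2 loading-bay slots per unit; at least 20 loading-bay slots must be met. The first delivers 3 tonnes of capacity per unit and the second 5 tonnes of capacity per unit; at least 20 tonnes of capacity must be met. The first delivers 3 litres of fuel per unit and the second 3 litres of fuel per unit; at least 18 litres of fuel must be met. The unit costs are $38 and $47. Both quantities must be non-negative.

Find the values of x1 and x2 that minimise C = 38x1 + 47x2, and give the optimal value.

Corner points and C = 38x1 + 47x2:
  (0, 10) → C = 470
  (20/3, 0) → C = 760/3
  (8/3, 10/3) → C = 258
  (5, 1) → C = 237
The feasible region is unbounded (it extends along (0, 1), (1, 0)), but C strictly increases along every unbounded feasible direction, so there is no improving ray and the minimum is attained at a vertex.

The optimum lies where 3x1 + 5x2 = 20 and 3x1 + 3x2 = 18.
Solving simultaneously gives x1 = 5, x2 = 1.

x1 = 5, x2 = 1, minimum C = 237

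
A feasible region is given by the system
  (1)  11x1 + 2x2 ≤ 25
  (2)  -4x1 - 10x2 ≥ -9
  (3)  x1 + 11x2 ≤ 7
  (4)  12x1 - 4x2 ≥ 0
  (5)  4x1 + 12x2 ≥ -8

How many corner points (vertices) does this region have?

5

The feasible vertices (each the meet of two boundaries and inside every other half-plane) are:
  (116/51, -1/102)
  (79/31, -47/31)
  (29/34, 19/34)
  (7/34, 21/34)
  (-1/5, -3/5)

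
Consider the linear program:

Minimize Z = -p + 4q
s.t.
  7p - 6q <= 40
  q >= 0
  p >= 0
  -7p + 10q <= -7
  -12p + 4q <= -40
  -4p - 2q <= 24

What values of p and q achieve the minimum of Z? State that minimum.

Feasible corners and Z = -p + 4q:
  (40/7, 0) → Z = -40/7
  (179/14, 33/4) → Z = 283/14
  (10/3, 0) → Z = -10/3
  (93/23, 49/23) → Z = 103/23

p = 40/7, q = 0, minimum Z = -40/7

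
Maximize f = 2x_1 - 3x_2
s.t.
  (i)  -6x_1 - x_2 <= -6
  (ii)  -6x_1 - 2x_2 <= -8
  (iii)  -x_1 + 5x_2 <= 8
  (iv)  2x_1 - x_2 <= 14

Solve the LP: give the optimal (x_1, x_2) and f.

The binding constraints are -6x_1 - 2x_2 = -8 and 2x_1 - x_2 = 14.
Solving simultaneously gives x_1 = 18/5, x_2 = -34/5.

x_1 = 18/5, x_2 = -34/5, maximum f = 138/5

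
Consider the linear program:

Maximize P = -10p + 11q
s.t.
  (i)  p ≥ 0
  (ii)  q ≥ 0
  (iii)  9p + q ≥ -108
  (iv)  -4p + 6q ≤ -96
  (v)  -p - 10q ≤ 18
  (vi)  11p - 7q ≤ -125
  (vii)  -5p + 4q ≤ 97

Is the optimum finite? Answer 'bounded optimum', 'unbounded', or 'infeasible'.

The boundaries p = 0 and 11p - 7q = -125 meet at (0, 125/7), but that point violates -4p + 6q ≤ -96. Every candidate vertex is excluded by some other constraint, so the feasible region is empty.

infeasible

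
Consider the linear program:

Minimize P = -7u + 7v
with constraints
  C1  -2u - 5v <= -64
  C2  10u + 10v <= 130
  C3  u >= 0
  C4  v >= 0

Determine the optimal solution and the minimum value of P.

u = 1/3, v = 38/3, minimum P = 259/3

Vertices and P = -7u + 7v:
  (1/3, 38/3) → P = 259/3
  (0, 64/5) → P = 448/5
  (0, 13) → P = 91

The optimum lies where -2u - 5v = -64 and 10u + 10v = 130.
Solving simultaneously gives u = 1/3, v = 38/3.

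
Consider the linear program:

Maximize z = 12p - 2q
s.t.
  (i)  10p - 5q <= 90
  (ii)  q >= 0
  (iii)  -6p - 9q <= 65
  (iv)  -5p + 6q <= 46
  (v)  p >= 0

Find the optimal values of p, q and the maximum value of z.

p = 22, q = 26, maximum z = 212

Corner points and z = 12p - 2q:
  (9, 0) → z = 108
  (22, 26) → z = 212
  (0, 0) → z = 0
  (0, 23/3) → z = -46/3

At the optimal vertex, 10p - 5q = 90 and -5p + 6q = 46.
Solving simultaneously gives p = 22, q = 26.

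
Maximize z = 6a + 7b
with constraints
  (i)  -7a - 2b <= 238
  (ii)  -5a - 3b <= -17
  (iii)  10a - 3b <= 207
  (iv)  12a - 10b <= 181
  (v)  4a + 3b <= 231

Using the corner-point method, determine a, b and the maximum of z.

a = -1176/13, b = 2569/13, maximum z = 10927/13

The optimum lies where -7a - 2b = 238 and 4a + 3b = 231.
Solving simultaneously gives a = -1176/13, b = 2569/13.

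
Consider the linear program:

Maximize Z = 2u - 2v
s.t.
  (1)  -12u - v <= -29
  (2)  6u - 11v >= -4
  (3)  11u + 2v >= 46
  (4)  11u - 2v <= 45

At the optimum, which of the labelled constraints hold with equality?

Vertices and Z = 2u - 2v:
  (498/133, 320/133) → Z = 356/133
  (503/109, 314/109) → Z = 378/109
  (91/22, 1/4) → Z = 171/22

The maximum is at (91/22, 1/4). Substituting into each constraint, equality holds for (3) and (4); the remaining constraints have slack.

(3) and (4)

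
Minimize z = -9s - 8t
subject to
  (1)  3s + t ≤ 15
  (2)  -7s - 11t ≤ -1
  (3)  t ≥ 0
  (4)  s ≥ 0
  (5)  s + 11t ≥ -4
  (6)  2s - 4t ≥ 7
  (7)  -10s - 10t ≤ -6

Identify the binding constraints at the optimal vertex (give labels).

Vertices and z = -9s - 8t:
  (5, 0) → z = -45
  (67/14, 9/14) → z = -675/14
  (7/2, 0) → z = -63/2

The minimum is at (67/14, 9/14). Substituting into each constraint, equality holds for (1) and (6); the remaining constraints have slack.

(1) and (6)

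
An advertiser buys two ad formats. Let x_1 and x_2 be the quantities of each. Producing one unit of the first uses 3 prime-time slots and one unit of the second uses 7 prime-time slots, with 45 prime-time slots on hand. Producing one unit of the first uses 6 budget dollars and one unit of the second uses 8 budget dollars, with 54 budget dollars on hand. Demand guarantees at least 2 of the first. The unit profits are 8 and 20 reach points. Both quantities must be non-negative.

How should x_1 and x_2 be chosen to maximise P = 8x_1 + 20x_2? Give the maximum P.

Vertices and P = 8x_1 + 20x_2:
  (9, 0) → P = 72
  (2, 0) → P = 16
  (2, 21/4) → P = 121

x_1 = 2, x_2 = 21/4, maximum P = 121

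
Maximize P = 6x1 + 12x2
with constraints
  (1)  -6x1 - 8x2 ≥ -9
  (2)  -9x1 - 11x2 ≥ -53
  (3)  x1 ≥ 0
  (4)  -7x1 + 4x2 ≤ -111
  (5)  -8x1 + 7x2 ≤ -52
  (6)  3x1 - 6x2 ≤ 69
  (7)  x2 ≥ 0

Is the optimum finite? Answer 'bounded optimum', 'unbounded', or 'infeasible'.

infeasible

The boundaries 3x1 - 6x2 = 69 and x2 = 0 meet at (23, 0), but that point violates -6x1 - 8x2 ≥ -9. Every candidate vertex is excluded by some other constraint, so the feasible region is empty.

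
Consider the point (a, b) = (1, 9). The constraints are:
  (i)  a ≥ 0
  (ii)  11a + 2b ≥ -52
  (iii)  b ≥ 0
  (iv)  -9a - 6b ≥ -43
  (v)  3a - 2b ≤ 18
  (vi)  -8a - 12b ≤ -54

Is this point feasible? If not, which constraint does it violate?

Constraint (iv): -9a - 6b = -63, which is not ≥ -43. All other constraints are satisfied.

not feasible — violates (iv)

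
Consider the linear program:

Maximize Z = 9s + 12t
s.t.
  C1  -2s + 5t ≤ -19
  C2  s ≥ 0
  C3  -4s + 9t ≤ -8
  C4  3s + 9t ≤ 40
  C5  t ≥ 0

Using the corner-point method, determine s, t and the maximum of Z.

s = 40/3, t = 0, maximum Z = 120

Feasible corners and Z = 9s + 12t:
  (371/33, 23/33) → Z = 1205/11
  (19/2, 0) → Z = 171/2
  (40/3, 0) → Z = 120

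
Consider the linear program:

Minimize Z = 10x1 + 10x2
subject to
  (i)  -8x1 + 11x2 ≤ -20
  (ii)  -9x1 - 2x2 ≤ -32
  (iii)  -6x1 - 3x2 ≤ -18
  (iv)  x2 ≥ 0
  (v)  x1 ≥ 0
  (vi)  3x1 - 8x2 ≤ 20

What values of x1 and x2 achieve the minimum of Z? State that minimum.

Feasible corners and Z = 10x1 + 10x2:
  (392/115, 76/115) → Z = 936/23
  (32/9, 0) → Z = 320/9
  (20/3, 0) → Z = 200/3
The feasible region is unbounded (it extends along (8, 3), (11, 8)), but Z strictly increases along every unbounded feasible direction, so there is no improving ray and the minimum is attained at a vertex.

The binding constraints are -9x1 - 2x2 = -32 and x2 = 0.
Solving simultaneously gives x1 = 32/9, x2 = 0.

x1 = 32/9, x2 = 0, minimum Z = 320/9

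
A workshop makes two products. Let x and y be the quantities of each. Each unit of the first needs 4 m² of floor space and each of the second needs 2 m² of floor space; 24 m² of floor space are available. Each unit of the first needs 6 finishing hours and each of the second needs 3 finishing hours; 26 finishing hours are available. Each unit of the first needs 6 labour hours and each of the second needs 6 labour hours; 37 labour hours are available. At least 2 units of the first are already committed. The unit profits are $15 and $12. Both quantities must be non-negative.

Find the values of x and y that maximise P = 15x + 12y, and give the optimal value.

Extreme points and P = 15x + 12y:
  (13/3, 0) → P = 65
  (2, 0) → P = 30
  (5/2, 11/3) → P = 163/2
  (2, 25/6) → P = 80

x = 5/2, y = 11/3, maximum P = 163/2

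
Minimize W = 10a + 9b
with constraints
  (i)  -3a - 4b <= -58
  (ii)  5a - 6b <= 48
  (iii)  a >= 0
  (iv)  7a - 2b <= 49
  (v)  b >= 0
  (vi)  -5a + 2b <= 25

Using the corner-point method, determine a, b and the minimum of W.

The binding constraints are -3a - 4b = -58 and -5a + 2b = 25.
Solving simultaneously gives a = 8/13, b = 365/26.

a = 8/13, b = 365/26, minimum W = 265/2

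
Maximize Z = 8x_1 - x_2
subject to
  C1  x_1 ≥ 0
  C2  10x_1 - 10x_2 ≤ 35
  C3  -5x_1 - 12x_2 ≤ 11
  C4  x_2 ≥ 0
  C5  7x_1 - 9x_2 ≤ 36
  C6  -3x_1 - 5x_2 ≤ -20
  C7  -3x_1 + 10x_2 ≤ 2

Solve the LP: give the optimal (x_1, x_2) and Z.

Feasible corners and Z = 8x_1 - x_2:
  (75/16, 19/16) → Z = 581/16
  (37/7, 25/14) → Z = 81/2
  (38/9, 22/15) → Z = 1454/45

At the optimal vertex, 10x_1 - 10x_2 = 35 and -3x_1 + 10x_2 = 2.
Solving simultaneously gives x_1 = 37/7, x_2 = 25/14.

x_1 = 37/7, x_2 = 25/14, maximum Z = 81/2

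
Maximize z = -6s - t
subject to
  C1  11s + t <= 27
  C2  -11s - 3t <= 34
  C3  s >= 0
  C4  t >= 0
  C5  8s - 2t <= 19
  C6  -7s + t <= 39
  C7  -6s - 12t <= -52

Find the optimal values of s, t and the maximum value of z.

s = 0, t = 13/3, maximum z = -13/3

Extreme points and z = -6s - t:
  (0, 27) → z = -27
  (136/63, 205/63) → z = -1021/63
  (0, 13/3) → z = -13/3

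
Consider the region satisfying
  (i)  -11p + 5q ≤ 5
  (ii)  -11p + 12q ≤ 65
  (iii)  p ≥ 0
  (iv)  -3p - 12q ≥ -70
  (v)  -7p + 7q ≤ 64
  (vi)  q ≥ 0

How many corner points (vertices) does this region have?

4

Pairwise boundary intersections that survive every other constraint:
  (0, 1)
  (290/147, 785/147)
  (0, 0)
  (70/3, 0)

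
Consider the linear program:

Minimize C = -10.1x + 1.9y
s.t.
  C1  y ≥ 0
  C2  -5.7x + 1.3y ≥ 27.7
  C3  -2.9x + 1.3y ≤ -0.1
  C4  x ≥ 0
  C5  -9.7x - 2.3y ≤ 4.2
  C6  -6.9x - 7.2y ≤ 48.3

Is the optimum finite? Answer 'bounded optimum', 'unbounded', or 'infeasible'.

The boundaries y = 0 and -2.9x + 1.3y = -0.1 meet at (1/29, 0), but that point violates -5.7x + 1.3y ≥ 27.7. Every candidate vertex is excluded by some other constraint, so the feasible region is empty.

infeasible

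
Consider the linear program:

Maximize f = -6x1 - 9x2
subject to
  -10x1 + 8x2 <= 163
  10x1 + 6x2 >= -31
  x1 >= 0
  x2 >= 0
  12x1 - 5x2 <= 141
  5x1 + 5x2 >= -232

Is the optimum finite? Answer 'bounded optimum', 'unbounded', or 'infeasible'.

Vertices and f = -6x1 - 9x2:
  (0, 163/8) → f = -1467/8
  (1943/46, 1683/23) → f = -912
  (0, 0) → f = 0
  (47/4, 0) → f = -141/2
The feasible region has finitely many vertices and no improving ray; the maximum is 0 at (0, 0).

bounded optimum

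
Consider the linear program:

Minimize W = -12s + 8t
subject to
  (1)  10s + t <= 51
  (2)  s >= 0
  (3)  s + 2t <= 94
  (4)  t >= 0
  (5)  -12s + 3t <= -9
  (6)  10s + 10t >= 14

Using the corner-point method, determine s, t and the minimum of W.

Vertices and W = -12s + 8t:
  (51/10, 0) → W = -306/5
  (27/7, 87/7) → W = 372/7
  (7/5, 0) → W = -84/5
  (22/25, 13/25) → W = -32/5

s = 51/10, t = 0, minimum W = -306/5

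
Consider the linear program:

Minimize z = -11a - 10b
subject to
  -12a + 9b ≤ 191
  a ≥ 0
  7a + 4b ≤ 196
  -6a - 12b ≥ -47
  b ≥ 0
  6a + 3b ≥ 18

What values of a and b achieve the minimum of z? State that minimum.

Extreme points and z = -11a - 10b:
  (47/6, 0) → z = -517/6
  (25/18, 29/9) → z = -95/2
  (3, 0) → z = -33

The binding constraints are -6a - 12b = -47 and b = 0.
Solving simultaneously gives a = 47/6, b = 0.

a = 47/6, b = 0, minimum z = -517/6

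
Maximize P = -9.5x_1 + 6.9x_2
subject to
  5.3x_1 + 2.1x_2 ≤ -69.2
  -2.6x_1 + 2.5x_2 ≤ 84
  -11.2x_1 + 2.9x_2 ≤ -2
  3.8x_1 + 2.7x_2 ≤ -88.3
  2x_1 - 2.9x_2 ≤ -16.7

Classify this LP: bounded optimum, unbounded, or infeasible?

The boundaries 5.3x_1 + 2.1x_2 = -69.2 and 3.8x_1 + 2.7x_2 = -88.3 meet at (-47/211, -20503/633), but that point violates 2x_1 - 2.9x_2 ≤ -16.7. Every candidate vertex is excluded by some other constraint, so the feasible region is empty.

infeasible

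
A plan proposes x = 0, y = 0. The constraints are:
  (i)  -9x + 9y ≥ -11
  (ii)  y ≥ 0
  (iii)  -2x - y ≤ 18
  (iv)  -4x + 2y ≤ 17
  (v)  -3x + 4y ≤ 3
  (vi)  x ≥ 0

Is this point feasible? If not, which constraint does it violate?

(i): 0 ≥ -11 ✓
(ii): 0 ≥ 0 ✓
(iii): 0 ≤ 18 ✓
(iv): 0 ≤ 17 ✓
(v): 0 ≤ 3 ✓
(vi): 0 ≥ 0 ✓

feasible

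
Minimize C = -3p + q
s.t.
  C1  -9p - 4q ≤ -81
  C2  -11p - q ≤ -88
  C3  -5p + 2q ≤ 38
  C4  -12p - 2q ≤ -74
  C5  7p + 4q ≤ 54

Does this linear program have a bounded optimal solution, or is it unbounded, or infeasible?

unbounded

From the feasible point (27/2, -81/8), moving in the direction (4, -7) keeps every constraint satisfied while C decreases without bound.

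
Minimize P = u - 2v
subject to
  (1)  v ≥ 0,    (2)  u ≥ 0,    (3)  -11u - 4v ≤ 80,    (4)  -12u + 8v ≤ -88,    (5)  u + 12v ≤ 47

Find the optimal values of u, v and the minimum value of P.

u = 179/19, v = 119/38, minimum P = 60/19

Extreme points and P = u - 2v:
  (22/3, 0) → P = 22/3
  (47, 0) → P = 47
  (179/19, 119/38) → P = 60/19

The binding constraints are -12u + 8v = -88 and u + 12v = 47.
Solving simultaneously gives u = 179/19, v = 119/38.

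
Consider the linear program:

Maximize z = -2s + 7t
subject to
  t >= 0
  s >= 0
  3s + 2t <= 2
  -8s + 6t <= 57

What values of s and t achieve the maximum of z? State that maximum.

s = 0, t = 1, maximum z = 7

Corner points and z = -2s + 7t:
  (0, 0) → z = 0
  (2/3, 0) → z = -4/3
  (0, 1) → z = 7

The binding constraints are s = 0 and 3s + 2t = 2.
Solving simultaneously gives s = 0, t = 1.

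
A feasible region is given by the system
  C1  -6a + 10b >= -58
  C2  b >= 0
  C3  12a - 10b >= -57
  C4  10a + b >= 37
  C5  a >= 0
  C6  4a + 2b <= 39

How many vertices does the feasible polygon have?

Of the 15 pairwise boundary intersections, those satisfying every inequality are:
  (29/3, 0)
  (253/26, 1/26)
  (37/10, 0)
  (313/112, 507/56)
  (69/16, 87/8)

5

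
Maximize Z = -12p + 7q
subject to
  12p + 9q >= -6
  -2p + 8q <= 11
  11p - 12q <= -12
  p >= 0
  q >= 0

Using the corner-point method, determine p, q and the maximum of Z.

Feasible corners and Z = -12p + 7q:
  (9/16, 97/64) → Z = 247/64
  (0, 11/8) → Z = 77/8
  (0, 1) → Z = 7

The optimum lies where -2p + 8q = 11 and p = 0.
Solving simultaneously gives p = 0, q = 11/8.

p = 0, q = 11/8, maximum Z = 77/8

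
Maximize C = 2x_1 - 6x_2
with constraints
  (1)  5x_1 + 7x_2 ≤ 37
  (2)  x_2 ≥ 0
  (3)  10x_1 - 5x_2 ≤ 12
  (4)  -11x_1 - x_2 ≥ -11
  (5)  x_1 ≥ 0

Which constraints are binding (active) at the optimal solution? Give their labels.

Vertices and C = 2x_1 - 6x_2:
  (5/9, 44/9) → C = -254/9
  (0, 37/7) → C = -222/7
  (1, 0) → C = 2
  (0, 0) → C = 0

The maximum is at (1, 0). Substituting into each constraint, equality holds for (2) and (4); the remaining constraints have slack.

(2) and (4)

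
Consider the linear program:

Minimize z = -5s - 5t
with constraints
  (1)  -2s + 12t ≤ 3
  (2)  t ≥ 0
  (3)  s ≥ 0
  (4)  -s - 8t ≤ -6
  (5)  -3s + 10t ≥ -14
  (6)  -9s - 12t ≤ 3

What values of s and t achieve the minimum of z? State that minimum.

s = 99/8, t = 37/16, minimum z = -1175/16

Corner points and z = -5s - 5t:
  (12/7, 15/28) → z = -45/4
  (99/8, 37/16) → z = -1175/16
  (86/17, 2/17) → z = -440/17

The optimum lies where -2s + 12t = 3 and -3s + 10t = -14.
Solving simultaneously gives s = 99/8, t = 37/16.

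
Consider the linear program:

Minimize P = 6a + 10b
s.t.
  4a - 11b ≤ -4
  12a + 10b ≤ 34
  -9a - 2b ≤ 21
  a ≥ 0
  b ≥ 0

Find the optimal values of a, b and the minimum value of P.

The optimum lies where 4a - 11b = -4 and a = 0.
Solving simultaneously gives a = 0, b = 4/11.

a = 0, b = 4/11, minimum P = 40/11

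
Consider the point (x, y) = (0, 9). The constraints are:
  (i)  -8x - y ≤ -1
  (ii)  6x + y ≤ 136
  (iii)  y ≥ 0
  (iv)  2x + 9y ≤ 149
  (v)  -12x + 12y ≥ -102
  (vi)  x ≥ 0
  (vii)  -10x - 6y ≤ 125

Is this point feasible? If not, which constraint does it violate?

(i): -9 ≤ -1 ✓
(ii): 9 ≤ 136 ✓
(iii): 9 ≥ 0 ✓
(iv): 81 ≤ 149 ✓
(v): 108 ≥ -102 ✓
(vi): 0 ≥ 0 ✓
(vii): -54 ≤ 125 ✓

feasible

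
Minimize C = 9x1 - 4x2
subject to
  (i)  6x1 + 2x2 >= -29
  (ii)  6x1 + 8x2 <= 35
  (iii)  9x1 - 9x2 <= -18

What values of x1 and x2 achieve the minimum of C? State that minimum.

The optimum lies where 6x1 + 2x2 = -29 and 6x1 + 8x2 = 35.
Solving simultaneously gives x1 = -151/18, x2 = 32/3.

x1 = -151/18, x2 = 32/3, minimum C = -709/6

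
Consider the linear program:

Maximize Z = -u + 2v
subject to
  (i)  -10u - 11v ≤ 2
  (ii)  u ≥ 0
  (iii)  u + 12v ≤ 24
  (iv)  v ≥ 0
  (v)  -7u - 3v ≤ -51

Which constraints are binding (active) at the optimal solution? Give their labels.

Corner points and Z = -u + 2v:
  (24, 0) → Z = -24
  (20/3, 13/9) → Z = -34/9
  (51/7, 0) → Z = -51/7

The maximum is at (20/3, 13/9). Substituting into each constraint, equality holds for (iii) and (v); the remaining constraints have slack.

(iii) and (v)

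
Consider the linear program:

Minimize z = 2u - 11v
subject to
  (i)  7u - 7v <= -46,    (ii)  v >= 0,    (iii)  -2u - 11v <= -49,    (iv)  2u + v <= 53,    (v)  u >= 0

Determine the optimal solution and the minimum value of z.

u = 0, v = 53, minimum z = -583

Vertices and z = 2u - 11v:
  (325/21, 463/21) → z = -1481/7
  (0, 46/7) → z = -506/7
  (0, 53) → z = -583

The binding constraints are 2u + v = 53 and u = 0.
Solving simultaneously gives u = 0, v = 53.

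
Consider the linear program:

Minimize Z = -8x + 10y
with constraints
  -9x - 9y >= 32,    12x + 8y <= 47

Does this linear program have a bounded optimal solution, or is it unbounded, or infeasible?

unbounded

From the feasible point (679/36, -269/12), moving in the direction (8, -12) keeps every constraint satisfied while Z decreases without bound.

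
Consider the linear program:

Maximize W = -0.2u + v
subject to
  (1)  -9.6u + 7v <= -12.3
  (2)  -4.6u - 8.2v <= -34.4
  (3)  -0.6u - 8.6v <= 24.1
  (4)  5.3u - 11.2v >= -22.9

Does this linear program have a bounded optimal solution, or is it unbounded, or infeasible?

unbounded

From the feasible point (17083/5546, 13683/5546), moving in the direction (11.2, 5.3) keeps every constraint satisfied while W increases without bound.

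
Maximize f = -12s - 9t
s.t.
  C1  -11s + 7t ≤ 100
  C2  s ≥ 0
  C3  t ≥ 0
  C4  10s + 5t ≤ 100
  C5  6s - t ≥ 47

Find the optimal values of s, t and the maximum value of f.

Vertices and f = -12s - 9t:
  (10, 0) → f = -120
  (47/6, 0) → f = -94
  (67/8, 13/4) → f = -519/4

At the optimal vertex, t = 0 and 6s - t = 47.
Solving simultaneously gives s = 47/6, t = 0.

s = 47/6, t = 0, maximum f = -94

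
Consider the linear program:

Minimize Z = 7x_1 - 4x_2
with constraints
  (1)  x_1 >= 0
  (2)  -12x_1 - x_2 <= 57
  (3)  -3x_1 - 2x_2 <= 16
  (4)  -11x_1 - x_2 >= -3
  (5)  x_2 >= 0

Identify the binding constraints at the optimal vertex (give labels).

Corner points and Z = 7x_1 - 4x_2:
  (0, 3) → Z = -12
  (0, 0) → Z = 0
  (3/11, 0) → Z = 21/11

The minimum is at (0, 3). Substituting into each constraint, equality holds for (1) and (4); the remaining constraints have slack.

(1) and (4)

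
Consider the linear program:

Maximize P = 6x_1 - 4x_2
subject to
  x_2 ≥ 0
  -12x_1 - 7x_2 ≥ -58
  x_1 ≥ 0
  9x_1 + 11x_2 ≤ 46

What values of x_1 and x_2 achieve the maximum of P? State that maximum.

x_1 = 29/6, x_2 = 0, maximum P = 29

Vertices and P = 6x_1 - 4x_2:
  (29/6, 0) → P = 29
  (0, 0) → P = 0
  (316/69, 10/23) → P = 592/23
  (0, 46/11) → P = -184/11

The binding constraints are x_2 = 0 and -12x_1 - 7x_2 = -58.
Solving simultaneously gives x_1 = 29/6, x_2 = 0.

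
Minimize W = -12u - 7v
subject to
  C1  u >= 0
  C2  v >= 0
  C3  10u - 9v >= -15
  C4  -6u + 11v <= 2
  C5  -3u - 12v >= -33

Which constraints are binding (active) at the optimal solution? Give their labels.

Corner points and W = -12u - 7v:
  (0, 0) → W = 0
  (0, 2/11) → W = -14/11
  (11, 0) → W = -132
  (113/35, 68/35) → W = -1832/35

The minimum is at (11, 0). Substituting into each constraint, equality holds for C2 and C5; the remaining constraints have slack.

C2 and C5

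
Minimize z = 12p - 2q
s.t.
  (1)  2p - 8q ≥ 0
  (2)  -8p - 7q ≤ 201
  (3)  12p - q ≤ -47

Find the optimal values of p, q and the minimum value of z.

p = -268/13, q = -67/13, minimum z = -3082/13

Corner points and z = 12p - 2q:
  (-268/13, -67/13) → z = -3082/13
  (-4, -1) → z = -46
  (-265/46, -509/23) → z = -572/23

At the optimal vertex, 2p - 8q = 0 and -8p - 7q = 201.
Solving simultaneously gives p = -268/13, q = -67/13.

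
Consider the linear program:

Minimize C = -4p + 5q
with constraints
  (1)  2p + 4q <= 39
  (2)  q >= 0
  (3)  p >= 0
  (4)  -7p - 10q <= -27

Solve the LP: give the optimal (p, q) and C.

Corner points and C = -4p + 5q:
  (39/2, 0) → C = -78
  (0, 39/4) → C = 195/4
  (27/7, 0) → C = -108/7
  (0, 27/10) → C = 27/2

The optimum lies where 2p + 4q = 39 and q = 0.
Solving simultaneously gives p = 39/2, q = 0.

p = 39/2, q = 0, minimum C = -78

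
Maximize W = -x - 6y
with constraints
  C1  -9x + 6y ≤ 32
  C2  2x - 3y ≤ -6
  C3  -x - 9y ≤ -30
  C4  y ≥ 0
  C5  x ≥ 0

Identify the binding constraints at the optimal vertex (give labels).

Feasible corners and W = -x - 6y:
  (0, 16/3) → W = -32
  (12/7, 22/7) → W = -144/7
  (0, 10/3) → W = -20
The feasible region is unbounded (it extends along (3, 2), (2, 3)), but W strictly decreases along every unbounded feasible direction, so there is no improving ray and the maximum is attained at a vertex.

The maximum is at (0, 10/3). Substituting into each constraint, equality holds for C3 and C5; the remaining constraints have slack.

C3 and C5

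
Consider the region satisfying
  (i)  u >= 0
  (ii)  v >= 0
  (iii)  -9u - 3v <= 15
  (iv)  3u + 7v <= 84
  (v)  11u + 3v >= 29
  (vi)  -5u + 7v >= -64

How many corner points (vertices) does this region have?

Pairwise boundary intersections that survive every other constraint:
  (0, 12)
  (0, 29/3)
  (29/11, 0)
  (64/5, 0)
  (37/2, 57/14)

5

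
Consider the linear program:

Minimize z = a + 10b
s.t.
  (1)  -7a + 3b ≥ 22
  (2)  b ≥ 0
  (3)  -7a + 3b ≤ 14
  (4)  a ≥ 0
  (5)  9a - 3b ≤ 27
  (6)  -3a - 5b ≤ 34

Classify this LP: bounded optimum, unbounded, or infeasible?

infeasible

Constraints -7a + 3b ≥ 22 and -7a + 3b ≤ 14 have parallel boundaries but demand opposite sides — no point can satisfy both, so the region is empty.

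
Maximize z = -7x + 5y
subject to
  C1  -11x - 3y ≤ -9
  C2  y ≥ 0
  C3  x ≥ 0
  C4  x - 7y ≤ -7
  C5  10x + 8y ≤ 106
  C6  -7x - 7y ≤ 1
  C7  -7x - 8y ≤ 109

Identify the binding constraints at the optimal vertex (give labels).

Extreme points and z = -7x + 5y:
  (0, 3) → z = 15
  (21/40, 43/40) → z = 17/10
  (0, 53/4) → z = 265/4
  (343/39, 88/39) → z = -1961/39

The maximum is at (0, 53/4). Substituting into each constraint, equality holds for C3 and C5; the remaining constraints have slack.

C3 and C5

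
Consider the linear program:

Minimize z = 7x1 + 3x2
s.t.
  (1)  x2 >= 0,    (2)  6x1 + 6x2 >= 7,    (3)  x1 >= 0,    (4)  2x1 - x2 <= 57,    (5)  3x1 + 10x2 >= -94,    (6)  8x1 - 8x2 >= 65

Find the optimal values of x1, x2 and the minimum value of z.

The binding constraints are x2 = 0 and 8x1 - 8x2 = 65.
Solving simultaneously gives x1 = 65/8, x2 = 0.

x1 = 65/8, x2 = 0, minimum z = 455/8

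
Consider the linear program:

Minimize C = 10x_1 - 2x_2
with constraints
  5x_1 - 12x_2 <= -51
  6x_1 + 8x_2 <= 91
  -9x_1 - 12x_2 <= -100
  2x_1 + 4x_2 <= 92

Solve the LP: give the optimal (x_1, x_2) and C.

Vertices and C = 10x_1 - 2x_2:
  (171/28, 761/112) → C = 2659/56
  (7/2, 137/24) → C = 283/12
  (-93/2, 185/4) → C = -1115/2
  (-176/3, 157/3) → C = -2074/3

The binding constraints are -9x_1 - 12x_2 = -100 and 2x_1 + 4x_2 = 92.
Solving simultaneously gives x_1 = -176/3, x_2 = 157/3.

x_1 = -176/3, x_2 = 157/3, minimum C = -2074/3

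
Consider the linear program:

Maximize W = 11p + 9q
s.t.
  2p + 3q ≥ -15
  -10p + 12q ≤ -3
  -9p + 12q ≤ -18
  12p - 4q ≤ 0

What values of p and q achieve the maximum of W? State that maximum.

p = -2/3, q = -2, maximum W = -76/3

Corner points and W = 11p + 9q:
  (-42/17, -57/17) → W = -975/17
  (-15/11, -45/11) → W = -570/11
  (-2/3, -2) → W = -76/3

The binding constraints are -9p + 12q = -18 and 12p - 4q = 0.
Solving simultaneously gives p = -2/3, q = -2.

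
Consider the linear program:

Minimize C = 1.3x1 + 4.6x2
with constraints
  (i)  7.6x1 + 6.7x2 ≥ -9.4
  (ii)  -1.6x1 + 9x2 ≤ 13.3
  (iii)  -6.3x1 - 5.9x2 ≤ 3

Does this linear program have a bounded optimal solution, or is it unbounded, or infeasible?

From the feasible point (-10547/6614, 7899/6614), moving in the direction (5.9, -6.3) keeps every constraint satisfied while C decreases without bound.

unbounded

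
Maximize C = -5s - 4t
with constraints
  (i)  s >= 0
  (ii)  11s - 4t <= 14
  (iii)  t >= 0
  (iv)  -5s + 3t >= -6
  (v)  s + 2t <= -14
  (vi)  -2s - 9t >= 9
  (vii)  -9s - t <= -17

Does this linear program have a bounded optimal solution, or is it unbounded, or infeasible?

infeasible

The boundaries -2s - 9t = 9 and -9s - t = -17 meet at (162/79, -115/79), but that point violates 11s - 4t ≤ 14. Every candidate vertex is excluded by some other constraint, so the feasible region is empty.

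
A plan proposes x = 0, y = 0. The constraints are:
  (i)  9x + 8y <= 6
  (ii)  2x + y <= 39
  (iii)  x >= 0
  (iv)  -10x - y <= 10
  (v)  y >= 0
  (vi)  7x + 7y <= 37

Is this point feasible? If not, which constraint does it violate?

feasible

(i): 0 ≤ 6 ✓
(ii): 0 ≤ 39 ✓
(iii): 0 ≥ 0 ✓
(iv): 0 ≤ 10 ✓
(v): 0 ≥ 0 ✓
(vi): 0 ≤ 37 ✓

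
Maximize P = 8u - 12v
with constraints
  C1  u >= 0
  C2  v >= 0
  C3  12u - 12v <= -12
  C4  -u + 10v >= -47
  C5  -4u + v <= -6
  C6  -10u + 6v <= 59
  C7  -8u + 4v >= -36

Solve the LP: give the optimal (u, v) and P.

u = 7/3, v = 10/3, maximum P = -64/3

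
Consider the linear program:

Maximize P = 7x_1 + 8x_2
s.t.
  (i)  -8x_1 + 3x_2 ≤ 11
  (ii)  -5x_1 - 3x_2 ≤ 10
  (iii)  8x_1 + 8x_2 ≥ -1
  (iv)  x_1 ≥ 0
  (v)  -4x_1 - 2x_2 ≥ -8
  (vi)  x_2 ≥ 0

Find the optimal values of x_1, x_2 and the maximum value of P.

Feasible corners and P = 7x_1 + 8x_2:
  (0, 11/3) → P = 88/3
  (1/14, 27/7) → P = 439/14
  (0, 0) → P = 0
  (2, 0) → P = 14

The binding constraints are -8x_1 + 3x_2 = 11 and -4x_1 - 2x_2 = -8.
Solving simultaneously gives x_1 = 1/14, x_2 = 27/7.

x_1 = 1/14, x_2 = 27/7, maximum P = 439/14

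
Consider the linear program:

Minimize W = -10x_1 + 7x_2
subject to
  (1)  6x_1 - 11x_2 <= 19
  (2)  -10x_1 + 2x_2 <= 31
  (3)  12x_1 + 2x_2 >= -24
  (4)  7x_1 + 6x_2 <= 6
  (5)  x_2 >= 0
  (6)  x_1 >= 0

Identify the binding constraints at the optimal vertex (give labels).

(4) and (5)

Corner points and W = -10x_1 + 7x_2:
  (6/7, 0) → W = -60/7
  (0, 1) → W = 7
  (0, 0) → W = 0

The minimum is at (6/7, 0). Substituting into each constraint, equality holds for (4) and (5); the remaining constraints have slack.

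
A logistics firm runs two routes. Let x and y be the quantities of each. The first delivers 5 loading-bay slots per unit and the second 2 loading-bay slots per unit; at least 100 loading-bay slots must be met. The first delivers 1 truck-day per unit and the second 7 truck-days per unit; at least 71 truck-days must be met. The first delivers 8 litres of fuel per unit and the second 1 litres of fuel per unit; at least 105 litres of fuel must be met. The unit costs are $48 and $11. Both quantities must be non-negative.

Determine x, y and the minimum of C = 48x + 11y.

x = 10, y = 25, minimum C = 755

Corner points and C = 48x + 11y:
  (0, 105) → C = 1155
  (71, 0) → C = 3408
  (186/11, 85/11) → C = 9863/11
  (10, 25) → C = 755
The feasible region is unbounded (it extends along (0, 1), (1, 0)), but C strictly increases along every unbounded feasible direction, so there is no improving ray and the minimum is attained at a vertex.

The optimum lies where 5x + 2y = 100 and 8x + y = 105.
Solving simultaneously gives x = 10, y = 25.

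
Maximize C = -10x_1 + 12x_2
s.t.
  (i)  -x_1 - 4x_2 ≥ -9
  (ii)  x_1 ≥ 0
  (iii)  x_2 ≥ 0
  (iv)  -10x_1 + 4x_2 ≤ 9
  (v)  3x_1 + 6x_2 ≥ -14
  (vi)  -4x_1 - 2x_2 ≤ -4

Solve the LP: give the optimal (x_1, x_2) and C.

x_1 = 0, x_2 = 9/4, maximum C = 27

The binding constraints are -x_1 - 4x_2 = -9 and x_1 = 0.
Solving simultaneously gives x_1 = 0, x_2 = 9/4.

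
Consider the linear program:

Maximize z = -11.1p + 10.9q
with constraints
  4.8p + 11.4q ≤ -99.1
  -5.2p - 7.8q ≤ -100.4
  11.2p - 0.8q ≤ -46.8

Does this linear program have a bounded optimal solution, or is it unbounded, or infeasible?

The boundaries 4.8p + 11.4q = -99.1 and -5.2p - 7.8q = -100.4 meet at (31959/364, -24931/546), but that point violates 11.2p - 0.8q ≤ -46.8. Every candidate vertex is excluded by some other constraint, so the feasible region is empty.

infeasible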